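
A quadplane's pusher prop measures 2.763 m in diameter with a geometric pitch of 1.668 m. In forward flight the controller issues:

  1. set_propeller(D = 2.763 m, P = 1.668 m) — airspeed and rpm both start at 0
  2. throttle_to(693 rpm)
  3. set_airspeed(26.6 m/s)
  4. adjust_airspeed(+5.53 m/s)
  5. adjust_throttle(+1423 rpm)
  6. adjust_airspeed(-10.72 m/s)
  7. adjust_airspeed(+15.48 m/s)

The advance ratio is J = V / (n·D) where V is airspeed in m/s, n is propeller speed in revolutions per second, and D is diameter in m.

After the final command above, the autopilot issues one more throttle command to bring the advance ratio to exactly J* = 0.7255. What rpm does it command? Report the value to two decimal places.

set_propeller: D = 2.763 m, P = 1.668 m (p = P/D = 0.603692); state ← (V=0, rpm=0)
throttle_to(693): rpm ← 693
set_airspeed(26.6): V ← 26.6 m/s
adjust_airspeed(+5.53): V ← 26.6 +5.53 = 32.13 m/s
adjust_throttle(+1423): rpm ← 693 +1423 = 2116
adjust_airspeed(-10.72): V ← 32.13 -10.72 = 21.41 m/s
adjust_airspeed(+15.48): V ← 21.41 +15.48 = 36.89 m/s
final state: V = 36.89 m/s, rpm = 2116 → n = rpm/60 = 35.266667 rev/s
target J* = 0.7255; solve J* = V/(n·D) for n: n = V/(J*·D) = 36.89/(0.7255 × 2.763) = 18.403073 rev/s
rpm = 60·n = 1104.184392

rpm = 1104.18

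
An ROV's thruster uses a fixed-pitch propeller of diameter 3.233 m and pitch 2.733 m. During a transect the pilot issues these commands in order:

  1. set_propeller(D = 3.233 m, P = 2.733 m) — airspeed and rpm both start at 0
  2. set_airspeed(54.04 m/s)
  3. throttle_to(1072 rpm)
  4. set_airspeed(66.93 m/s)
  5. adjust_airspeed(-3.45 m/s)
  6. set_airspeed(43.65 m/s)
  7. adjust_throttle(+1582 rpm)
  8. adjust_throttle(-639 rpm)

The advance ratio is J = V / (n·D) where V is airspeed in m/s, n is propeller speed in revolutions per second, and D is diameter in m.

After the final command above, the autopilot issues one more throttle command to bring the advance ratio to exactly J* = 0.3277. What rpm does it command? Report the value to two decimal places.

rpm = 2472.03

set_propeller: D = 3.233 m, P = 2.733 m (p = P/D = 0.845345); state ← (V=0, rpm=0)
set_airspeed(54.04): V ← 54.04 m/s
throttle_to(1072): rpm ← 1072
set_airspeed(66.93): V ← 66.93 m/s
adjust_airspeed(-3.45): V ← 66.93 -3.45 = 63.48 m/s
set_airspeed(43.65): V ← 43.65 m/s
adjust_throttle(+1582): rpm ← 1072 +1582 = 2654
adjust_throttle(-639): rpm ← 2654 -639 = 2015
final state: V = 43.65 m/s, rpm = 2015 → n = rpm/60 = 33.583333 rev/s
target J* = 0.3277; solve J* = V/(n·D) for n: n = V/(J*·D) = 43.65/(0.3277 × 3.233) = 41.200464 rev/s
rpm = 60·n = 2472.027811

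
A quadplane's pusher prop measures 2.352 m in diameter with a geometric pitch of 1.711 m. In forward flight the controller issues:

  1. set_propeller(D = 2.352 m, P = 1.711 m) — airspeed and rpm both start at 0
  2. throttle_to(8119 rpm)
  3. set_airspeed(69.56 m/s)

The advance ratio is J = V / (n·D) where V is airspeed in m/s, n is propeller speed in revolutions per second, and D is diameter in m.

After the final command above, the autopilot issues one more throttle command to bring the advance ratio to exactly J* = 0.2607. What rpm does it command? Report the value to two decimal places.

set_propeller: D = 2.352 m, P = 1.711 m (p = P/D = 0.727466); state ← (V=0, rpm=0)
throttle_to(8119): rpm ← 8119
set_airspeed(69.56): V ← 69.56 m/s
final state: V = 69.56 m/s, rpm = 8119 → n = rpm/60 = 135.316667 rev/s
target J* = 0.2607; solve J* = V/(n·D) for n: n = V/(J*·D) = 69.56/(0.2607 × 2.352) = 113.443920 rev/s
rpm = 60·n = 6806.635197

rpm = 6806.64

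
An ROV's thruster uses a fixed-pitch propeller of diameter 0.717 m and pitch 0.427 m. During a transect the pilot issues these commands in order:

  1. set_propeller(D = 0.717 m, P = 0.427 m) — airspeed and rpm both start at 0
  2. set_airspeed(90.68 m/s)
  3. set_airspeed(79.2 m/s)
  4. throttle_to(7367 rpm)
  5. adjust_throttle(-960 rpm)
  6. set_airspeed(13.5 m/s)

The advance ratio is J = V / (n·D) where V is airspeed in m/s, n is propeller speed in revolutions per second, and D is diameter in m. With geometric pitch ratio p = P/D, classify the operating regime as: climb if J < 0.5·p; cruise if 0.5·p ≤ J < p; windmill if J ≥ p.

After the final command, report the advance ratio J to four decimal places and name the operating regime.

set_propeller: D = 0.717 m, P = 0.427 m (p = P/D = 0.595537); state ← (V=0, rpm=0)
set_airspeed(90.68): V ← 90.68 m/s
set_airspeed(79.2): V ← 79.2 m/s
throttle_to(7367): rpm ← 7367
adjust_throttle(-960): rpm ← 7367 -960 = 6407
set_airspeed(13.5): V ← 13.5 m/s
final state: V = 13.5 m/s, rpm = 6407 → n = rpm/60 = 106.783333 rev/s
J = V / (n·D) = 13.5 / (106.783333 × 0.717) = 0.176324
regime bands: climb J<0.2978 | cruise [0.2978, 0.5955) | windmill J≥0.5955
J = 0.1763 → climb

J = 0.1763, regime = climb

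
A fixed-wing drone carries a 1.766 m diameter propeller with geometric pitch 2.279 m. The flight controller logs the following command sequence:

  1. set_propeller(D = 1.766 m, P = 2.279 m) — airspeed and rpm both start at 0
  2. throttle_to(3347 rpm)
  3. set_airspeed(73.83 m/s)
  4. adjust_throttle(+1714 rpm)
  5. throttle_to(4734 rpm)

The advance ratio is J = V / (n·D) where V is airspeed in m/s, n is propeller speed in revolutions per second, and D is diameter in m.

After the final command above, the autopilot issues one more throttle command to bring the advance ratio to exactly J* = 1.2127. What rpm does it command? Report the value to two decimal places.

set_propeller: D = 1.766 m, P = 2.279 m (p = P/D = 1.290487); state ← (V=0, rpm=0)
throttle_to(3347): rpm ← 3347
set_airspeed(73.83): V ← 73.83 m/s
adjust_throttle(+1714): rpm ← 3347 +1714 = 5061
throttle_to(4734): rpm ← 4734
final state: V = 73.83 m/s, rpm = 4734 → n = rpm/60 = 78.900000 rev/s
target J* = 1.2127; solve J* = V/(n·D) for n: n = V/(J*·D) = 73.83/(1.2127 × 1.766) = 34.473771 rev/s
rpm = 60·n = 2068.426256

rpm = 2068.43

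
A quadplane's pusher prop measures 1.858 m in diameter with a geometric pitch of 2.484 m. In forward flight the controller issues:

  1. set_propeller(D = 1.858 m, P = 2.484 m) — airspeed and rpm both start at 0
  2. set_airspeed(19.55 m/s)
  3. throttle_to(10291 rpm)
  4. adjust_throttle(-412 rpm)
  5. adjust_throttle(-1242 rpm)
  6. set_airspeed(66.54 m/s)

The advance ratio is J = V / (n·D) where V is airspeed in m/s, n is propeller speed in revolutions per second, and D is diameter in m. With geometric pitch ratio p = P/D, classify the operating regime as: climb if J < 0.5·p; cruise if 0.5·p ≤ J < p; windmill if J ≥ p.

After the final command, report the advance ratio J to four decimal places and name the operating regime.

set_propeller: D = 1.858 m, P = 2.484 m (p = P/D = 1.336921); state ← (V=0, rpm=0)
set_airspeed(19.55): V ← 19.55 m/s
throttle_to(10291): rpm ← 10291
adjust_throttle(-412): rpm ← 10291 -412 = 9879
adjust_throttle(-1242): rpm ← 9879 -1242 = 8637
set_airspeed(66.54): V ← 66.54 m/s
final state: V = 66.54 m/s, rpm = 8637 → n = rpm/60 = 143.950000 rev/s
J = V / (n·D) = 66.54 / (143.950000 × 1.858) = 0.248786
regime bands: climb J<0.6685 | cruise [0.6685, 1.3369) | windmill J≥1.3369
J = 0.2488 → climb

J = 0.2488, regime = climb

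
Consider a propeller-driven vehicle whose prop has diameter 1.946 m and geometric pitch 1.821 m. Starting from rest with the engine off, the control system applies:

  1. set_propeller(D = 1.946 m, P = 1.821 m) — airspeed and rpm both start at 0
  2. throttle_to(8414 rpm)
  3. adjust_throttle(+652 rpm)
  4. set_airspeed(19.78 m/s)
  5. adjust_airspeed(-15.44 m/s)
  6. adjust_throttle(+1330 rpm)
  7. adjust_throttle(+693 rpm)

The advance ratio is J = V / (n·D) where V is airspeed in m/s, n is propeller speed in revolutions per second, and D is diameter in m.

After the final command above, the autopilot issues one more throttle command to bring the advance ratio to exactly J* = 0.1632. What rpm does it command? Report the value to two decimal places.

set_propeller: D = 1.946 m, P = 1.821 m (p = P/D = 0.935766); state ← (V=0, rpm=0)
throttle_to(8414): rpm ← 8414
adjust_throttle(+652): rpm ← 8414 +652 = 9066
set_airspeed(19.78): V ← 19.78 m/s
adjust_airspeed(-15.44): V ← 19.78 -15.44 = 4.34 m/s
adjust_throttle(+1330): rpm ← 9066 +1330 = 10396
adjust_throttle(+693): rpm ← 10396 +693 = 11089
final state: V = 4.34 m/s, rpm = 11089 → n = rpm/60 = 184.816667 rev/s
target J* = 0.1632; solve J* = V/(n·D) for n: n = V/(J*·D) = 4.34/(0.1632 × 1.946) = 13.665538 rev/s
rpm = 60·n = 819.932289

rpm = 819.93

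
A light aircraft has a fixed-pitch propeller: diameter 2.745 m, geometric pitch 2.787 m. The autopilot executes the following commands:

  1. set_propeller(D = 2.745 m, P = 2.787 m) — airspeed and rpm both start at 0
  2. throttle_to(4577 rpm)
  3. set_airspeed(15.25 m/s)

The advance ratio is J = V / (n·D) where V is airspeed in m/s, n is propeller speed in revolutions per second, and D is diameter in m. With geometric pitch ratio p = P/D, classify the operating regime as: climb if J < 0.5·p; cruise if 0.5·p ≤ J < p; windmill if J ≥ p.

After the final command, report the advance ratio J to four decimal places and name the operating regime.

set_propeller: D = 2.745 m, P = 2.787 m (p = P/D = 1.015301); state ← (V=0, rpm=0)
throttle_to(4577): rpm ← 4577
set_airspeed(15.25): V ← 15.25 m/s
final state: V = 15.25 m/s, rpm = 4577 → n = rpm/60 = 76.283333 rev/s
J = V / (n·D) = 15.25 / (76.283333 × 2.745) = 0.072828
regime bands: climb J<0.5077 | cruise [0.5077, 1.0153) | windmill J≥1.0153
J = 0.0728 → climb

J = 0.0728, regime = climb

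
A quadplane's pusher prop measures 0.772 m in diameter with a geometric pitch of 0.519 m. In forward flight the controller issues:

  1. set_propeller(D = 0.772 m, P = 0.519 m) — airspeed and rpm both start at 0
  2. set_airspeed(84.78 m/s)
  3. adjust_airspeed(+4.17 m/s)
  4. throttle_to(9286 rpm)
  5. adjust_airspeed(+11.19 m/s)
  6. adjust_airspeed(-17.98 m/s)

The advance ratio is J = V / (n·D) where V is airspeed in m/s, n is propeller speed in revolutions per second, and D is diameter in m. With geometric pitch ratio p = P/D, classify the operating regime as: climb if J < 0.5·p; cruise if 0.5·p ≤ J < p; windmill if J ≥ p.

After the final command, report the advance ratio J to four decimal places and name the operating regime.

set_propeller: D = 0.772 m, P = 0.519 m (p = P/D = 0.672280); state ← (V=0, rpm=0)
set_airspeed(84.78): V ← 84.78 m/s
adjust_airspeed(+4.17): V ← 84.78 +4.17 = 88.95 m/s
throttle_to(9286): rpm ← 9286
adjust_airspeed(+11.19): V ← 88.95 +11.19 = 100.14 m/s
adjust_airspeed(-17.98): V ← 100.14 -17.98 = 82.16 m/s
final state: V = 82.16 m/s, rpm = 9286 → n = rpm/60 = 154.766667 rev/s
J = V / (n·D) = 82.16 / (154.766667 × 0.772) = 0.687647
regime bands: climb J<0.3361 | cruise [0.3361, 0.6723) | windmill J≥0.6723
J = 0.6876 → windmill

J = 0.6876, regime = windmill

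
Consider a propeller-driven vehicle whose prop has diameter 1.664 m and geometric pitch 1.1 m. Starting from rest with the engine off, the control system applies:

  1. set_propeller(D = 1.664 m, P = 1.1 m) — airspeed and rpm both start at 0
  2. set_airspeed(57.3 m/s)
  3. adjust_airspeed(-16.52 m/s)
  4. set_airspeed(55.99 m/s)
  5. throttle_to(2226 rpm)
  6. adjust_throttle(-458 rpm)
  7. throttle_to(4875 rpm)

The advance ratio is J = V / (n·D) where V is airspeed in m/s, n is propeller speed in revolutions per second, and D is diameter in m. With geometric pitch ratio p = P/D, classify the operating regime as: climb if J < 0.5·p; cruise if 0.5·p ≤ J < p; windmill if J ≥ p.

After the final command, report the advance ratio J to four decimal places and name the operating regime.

J = 0.4141, regime = cruise

set_propeller: D = 1.664 m, P = 1.1 m (p = P/D = 0.661058); state ← (V=0, rpm=0)
set_airspeed(57.3): V ← 57.3 m/s
adjust_airspeed(-16.52): V ← 57.3 -16.52 = 40.78 m/s
set_airspeed(55.99): V ← 55.99 m/s
throttle_to(2226): rpm ← 2226
adjust_throttle(-458): rpm ← 2226 -458 = 1768
throttle_to(4875): rpm ← 4875
final state: V = 55.99 m/s, rpm = 4875 → n = rpm/60 = 81.250000 rev/s
J = V / (n·D) = 55.99 / (81.250000 × 1.664) = 0.414127
regime bands: climb J<0.3305 | cruise [0.3305, 0.6611) | windmill J≥0.6611
J = 0.4141 → cruise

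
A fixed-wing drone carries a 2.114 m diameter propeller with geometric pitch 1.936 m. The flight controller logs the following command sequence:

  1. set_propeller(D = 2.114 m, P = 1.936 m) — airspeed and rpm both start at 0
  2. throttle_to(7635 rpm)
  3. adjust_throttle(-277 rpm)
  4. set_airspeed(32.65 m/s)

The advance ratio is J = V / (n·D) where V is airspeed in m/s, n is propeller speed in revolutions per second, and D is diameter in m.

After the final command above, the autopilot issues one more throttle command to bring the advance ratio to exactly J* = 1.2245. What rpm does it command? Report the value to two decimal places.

set_propeller: D = 2.114 m, P = 1.936 m (p = P/D = 0.915799); state ← (V=0, rpm=0)
throttle_to(7635): rpm ← 7635
adjust_throttle(-277): rpm ← 7635 -277 = 7358
set_airspeed(32.65): V ← 32.65 m/s
final state: V = 32.65 m/s, rpm = 7358 → n = rpm/60 = 122.633333 rev/s
target J* = 1.2245; solve J* = V/(n·D) for n: n = V/(J*·D) = 32.65/(1.2245 × 2.114) = 12.613030 rev/s
rpm = 60·n = 756.781773

rpm = 756.78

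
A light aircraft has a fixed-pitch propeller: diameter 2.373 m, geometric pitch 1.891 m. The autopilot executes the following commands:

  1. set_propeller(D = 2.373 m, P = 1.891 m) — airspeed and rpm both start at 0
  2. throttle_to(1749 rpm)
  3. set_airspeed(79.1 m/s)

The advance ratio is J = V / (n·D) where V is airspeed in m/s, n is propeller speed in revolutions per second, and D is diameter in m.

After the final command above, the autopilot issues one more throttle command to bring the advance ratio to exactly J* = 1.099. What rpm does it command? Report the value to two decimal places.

rpm = 1819.84

set_propeller: D = 2.373 m, P = 1.891 m (p = P/D = 0.796882); state ← (V=0, rpm=0)
throttle_to(1749): rpm ← 1749
set_airspeed(79.1): V ← 79.1 m/s
final state: V = 79.1 m/s, rpm = 1749 → n = rpm/60 = 29.150000 rev/s
target J* = 1.099; solve J* = V/(n·D) for n: n = V/(J*·D) = 79.1/(1.099 × 2.373) = 30.330604 rev/s
rpm = 60·n = 1819.836215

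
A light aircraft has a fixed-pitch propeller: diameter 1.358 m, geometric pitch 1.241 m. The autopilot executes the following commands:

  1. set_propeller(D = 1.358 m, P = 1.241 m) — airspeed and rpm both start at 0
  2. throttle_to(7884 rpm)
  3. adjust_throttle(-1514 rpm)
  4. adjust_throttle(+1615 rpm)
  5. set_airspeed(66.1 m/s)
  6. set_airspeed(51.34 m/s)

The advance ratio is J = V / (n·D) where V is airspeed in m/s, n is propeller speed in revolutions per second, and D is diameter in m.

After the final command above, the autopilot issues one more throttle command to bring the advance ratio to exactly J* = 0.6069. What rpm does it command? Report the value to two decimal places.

set_propeller: D = 1.358 m, P = 1.241 m (p = P/D = 0.913844); state ← (V=0, rpm=0)
throttle_to(7884): rpm ← 7884
adjust_throttle(-1514): rpm ← 7884 -1514 = 6370
adjust_throttle(+1615): rpm ← 6370 +1615 = 7985
set_airspeed(66.1): V ← 66.1 m/s
set_airspeed(51.34): V ← 51.34 m/s
final state: V = 51.34 m/s, rpm = 7985 → n = rpm/60 = 133.083333 rev/s
target J* = 0.6069; solve J* = V/(n·D) for n: n = V/(J*·D) = 51.34/(0.6069 × 1.358) = 62.292958 rev/s
rpm = 60·n = 3737.577505

rpm = 3737.58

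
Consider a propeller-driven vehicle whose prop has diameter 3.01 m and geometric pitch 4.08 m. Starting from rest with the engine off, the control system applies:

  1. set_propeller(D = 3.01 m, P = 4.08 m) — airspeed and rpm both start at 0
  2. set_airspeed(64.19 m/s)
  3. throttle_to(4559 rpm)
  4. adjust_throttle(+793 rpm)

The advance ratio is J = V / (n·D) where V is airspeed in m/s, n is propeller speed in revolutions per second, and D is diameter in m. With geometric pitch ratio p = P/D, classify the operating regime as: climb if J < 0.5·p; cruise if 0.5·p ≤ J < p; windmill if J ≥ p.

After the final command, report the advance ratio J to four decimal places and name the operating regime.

set_propeller: D = 3.01 m, P = 4.08 m (p = P/D = 1.355482); state ← (V=0, rpm=0)
set_airspeed(64.19): V ← 64.19 m/s
throttle_to(4559): rpm ← 4559
adjust_throttle(+793): rpm ← 4559 +793 = 5352
final state: V = 64.19 m/s, rpm = 5352 → n = rpm/60 = 89.200000 rev/s
J = V / (n·D) = 64.19 / (89.200000 × 3.01) = 0.239076
regime bands: climb J<0.6777 | cruise [0.6777, 1.3555) | windmill J≥1.3555
J = 0.2391 → climb

J = 0.2391, regime = climb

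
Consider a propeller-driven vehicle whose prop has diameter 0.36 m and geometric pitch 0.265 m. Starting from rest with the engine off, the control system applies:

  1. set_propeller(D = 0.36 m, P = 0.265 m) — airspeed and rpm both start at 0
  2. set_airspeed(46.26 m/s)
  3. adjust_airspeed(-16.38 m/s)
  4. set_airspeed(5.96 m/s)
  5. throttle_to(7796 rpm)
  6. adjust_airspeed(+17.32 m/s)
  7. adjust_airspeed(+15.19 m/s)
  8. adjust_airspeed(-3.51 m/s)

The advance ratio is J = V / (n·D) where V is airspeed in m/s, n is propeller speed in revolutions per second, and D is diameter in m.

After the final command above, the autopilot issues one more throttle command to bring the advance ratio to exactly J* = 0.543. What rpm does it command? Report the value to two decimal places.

rpm = 10730.51

set_propeller: D = 0.36 m, P = 0.265 m (p = P/D = 0.736111); state ← (V=0, rpm=0)
set_airspeed(46.26): V ← 46.26 m/s
adjust_airspeed(-16.38): V ← 46.26 -16.38 = 29.88 m/s
set_airspeed(5.96): V ← 5.96 m/s
throttle_to(7796): rpm ← 7796
adjust_airspeed(+17.32): V ← 5.96 +17.32 = 23.28 m/s
adjust_airspeed(+15.19): V ← 23.28 +15.19 = 38.47 m/s
adjust_airspeed(-3.51): V ← 38.47 -3.51 = 34.96 m/s
final state: V = 34.96 m/s, rpm = 7796 → n = rpm/60 = 129.933333 rev/s
target J* = 0.543; solve J* = V/(n·D) for n: n = V/(J*·D) = 34.96/(0.543 × 0.36) = 178.841825 rev/s
rpm = 60·n = 10730.509515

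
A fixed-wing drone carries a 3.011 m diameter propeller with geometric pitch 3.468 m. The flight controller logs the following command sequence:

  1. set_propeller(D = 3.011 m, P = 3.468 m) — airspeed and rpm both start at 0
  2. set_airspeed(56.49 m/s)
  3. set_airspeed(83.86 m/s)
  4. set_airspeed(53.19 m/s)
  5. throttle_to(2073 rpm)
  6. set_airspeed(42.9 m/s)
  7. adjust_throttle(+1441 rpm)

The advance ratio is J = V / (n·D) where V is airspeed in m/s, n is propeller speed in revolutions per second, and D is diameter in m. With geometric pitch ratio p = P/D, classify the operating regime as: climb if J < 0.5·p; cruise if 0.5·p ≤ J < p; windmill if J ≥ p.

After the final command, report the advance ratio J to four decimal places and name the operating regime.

J = 0.2433, regime = climb

set_propeller: D = 3.011 m, P = 3.468 m (p = P/D = 1.151777); state ← (V=0, rpm=0)
set_airspeed(56.49): V ← 56.49 m/s
set_airspeed(83.86): V ← 83.86 m/s
set_airspeed(53.19): V ← 53.19 m/s
throttle_to(2073): rpm ← 2073
set_airspeed(42.9): V ← 42.9 m/s
adjust_throttle(+1441): rpm ← 2073 +1441 = 3514
final state: V = 42.9 m/s, rpm = 3514 → n = rpm/60 = 58.566667 rev/s
J = V / (n·D) = 42.9 / (58.566667 × 3.011) = 0.243274
regime bands: climb J<0.5759 | cruise [0.5759, 1.1518) | windmill J≥1.1518
J = 0.2433 → climb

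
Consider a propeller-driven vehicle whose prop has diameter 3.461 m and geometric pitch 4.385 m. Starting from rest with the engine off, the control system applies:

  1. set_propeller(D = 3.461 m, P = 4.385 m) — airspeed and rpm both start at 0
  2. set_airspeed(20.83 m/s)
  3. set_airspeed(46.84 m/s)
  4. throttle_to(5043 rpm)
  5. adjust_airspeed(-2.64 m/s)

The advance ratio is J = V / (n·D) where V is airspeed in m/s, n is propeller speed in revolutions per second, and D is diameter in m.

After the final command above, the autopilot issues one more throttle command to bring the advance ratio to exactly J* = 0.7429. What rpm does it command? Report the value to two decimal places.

rpm = 1031.43

set_propeller: D = 3.461 m, P = 4.385 m (p = P/D = 1.266975); state ← (V=0, rpm=0)
set_airspeed(20.83): V ← 20.83 m/s
set_airspeed(46.84): V ← 46.84 m/s
throttle_to(5043): rpm ← 5043
adjust_airspeed(-2.64): V ← 46.84 -2.64 = 44.2 m/s
final state: V = 44.2 m/s, rpm = 5043 → n = rpm/60 = 84.050000 rev/s
target J* = 0.7429; solve J* = V/(n·D) for n: n = V/(J*·D) = 44.2/(0.7429 × 3.461) = 17.190571 rev/s
rpm = 60·n = 1031.434282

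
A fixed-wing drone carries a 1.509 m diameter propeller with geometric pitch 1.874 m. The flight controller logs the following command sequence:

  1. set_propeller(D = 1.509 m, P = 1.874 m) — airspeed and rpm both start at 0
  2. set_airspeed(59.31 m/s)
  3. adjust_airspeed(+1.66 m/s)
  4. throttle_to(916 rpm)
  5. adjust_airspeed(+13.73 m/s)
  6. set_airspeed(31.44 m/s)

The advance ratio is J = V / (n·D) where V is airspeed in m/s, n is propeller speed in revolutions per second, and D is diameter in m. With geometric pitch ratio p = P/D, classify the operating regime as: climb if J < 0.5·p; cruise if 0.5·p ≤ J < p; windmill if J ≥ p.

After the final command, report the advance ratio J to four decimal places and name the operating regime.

set_propeller: D = 1.509 m, P = 1.874 m (p = P/D = 1.241882); state ← (V=0, rpm=0)
set_airspeed(59.31): V ← 59.31 m/s
adjust_airspeed(+1.66): V ← 59.31 +1.66 = 60.97 m/s
throttle_to(916): rpm ← 916
adjust_airspeed(+13.73): V ← 60.97 +13.73 = 74.7 m/s
set_airspeed(31.44): V ← 31.44 m/s
final state: V = 31.44 m/s, rpm = 916 → n = rpm/60 = 15.266667 rev/s
J = V / (n·D) = 31.44 / (15.266667 × 1.509) = 1.364737
regime bands: climb J<0.6209 | cruise [0.6209, 1.2419) | windmill J≥1.2419
J = 1.3647 → windmill

J = 1.3647, regime = windmill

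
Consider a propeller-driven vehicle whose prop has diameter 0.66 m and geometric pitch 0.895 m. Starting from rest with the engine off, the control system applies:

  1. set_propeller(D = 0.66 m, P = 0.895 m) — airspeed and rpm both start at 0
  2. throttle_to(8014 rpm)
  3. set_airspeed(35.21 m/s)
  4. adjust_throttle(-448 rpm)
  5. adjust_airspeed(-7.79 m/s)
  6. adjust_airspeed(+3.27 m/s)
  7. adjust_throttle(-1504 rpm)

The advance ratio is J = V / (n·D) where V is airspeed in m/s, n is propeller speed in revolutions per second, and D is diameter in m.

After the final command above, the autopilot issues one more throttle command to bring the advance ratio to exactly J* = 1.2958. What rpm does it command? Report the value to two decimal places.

set_propeller: D = 0.66 m, P = 0.895 m (p = P/D = 1.356061); state ← (V=0, rpm=0)
throttle_to(8014): rpm ← 8014
set_airspeed(35.21): V ← 35.21 m/s
adjust_throttle(-448): rpm ← 8014 -448 = 7566
adjust_airspeed(-7.79): V ← 35.21 -7.79 = 27.42 m/s
adjust_airspeed(+3.27): V ← 27.42 +3.27 = 30.69 m/s
adjust_throttle(-1504): rpm ← 7566 -1504 = 6062
final state: V = 30.69 m/s, rpm = 6062 → n = rpm/60 = 101.033333 rev/s
target J* = 1.2958; solve J* = V/(n·D) for n: n = V/(J*·D) = 30.69/(1.2958 × 0.66) = 35.885167 rev/s
rpm = 60·n = 2153.110048

rpm = 2153.11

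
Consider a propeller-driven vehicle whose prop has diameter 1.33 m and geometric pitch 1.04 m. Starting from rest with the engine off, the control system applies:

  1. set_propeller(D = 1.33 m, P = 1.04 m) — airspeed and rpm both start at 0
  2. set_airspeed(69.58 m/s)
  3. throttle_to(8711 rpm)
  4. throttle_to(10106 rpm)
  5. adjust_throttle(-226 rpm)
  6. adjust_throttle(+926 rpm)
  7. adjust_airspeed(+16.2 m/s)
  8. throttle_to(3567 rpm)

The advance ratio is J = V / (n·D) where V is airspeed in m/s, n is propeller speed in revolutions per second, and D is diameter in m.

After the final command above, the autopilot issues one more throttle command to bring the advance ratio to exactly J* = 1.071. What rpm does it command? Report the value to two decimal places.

rpm = 3613.23

set_propeller: D = 1.33 m, P = 1.04 m (p = P/D = 0.781955); state ← (V=0, rpm=0)
set_airspeed(69.58): V ← 69.58 m/s
throttle_to(8711): rpm ← 8711
throttle_to(10106): rpm ← 10106
adjust_throttle(-226): rpm ← 10106 -226 = 9880
adjust_throttle(+926): rpm ← 9880 +926 = 10806
adjust_airspeed(+16.2): V ← 69.58 +16.2 = 85.78 m/s
throttle_to(3567): rpm ← 3567
final state: V = 85.78 m/s, rpm = 3567 → n = rpm/60 = 59.450000 rev/s
target J* = 1.071; solve J* = V/(n·D) for n: n = V/(J*·D) = 85.78/(1.071 × 1.33) = 60.220579 rev/s
rpm = 60·n = 3613.234768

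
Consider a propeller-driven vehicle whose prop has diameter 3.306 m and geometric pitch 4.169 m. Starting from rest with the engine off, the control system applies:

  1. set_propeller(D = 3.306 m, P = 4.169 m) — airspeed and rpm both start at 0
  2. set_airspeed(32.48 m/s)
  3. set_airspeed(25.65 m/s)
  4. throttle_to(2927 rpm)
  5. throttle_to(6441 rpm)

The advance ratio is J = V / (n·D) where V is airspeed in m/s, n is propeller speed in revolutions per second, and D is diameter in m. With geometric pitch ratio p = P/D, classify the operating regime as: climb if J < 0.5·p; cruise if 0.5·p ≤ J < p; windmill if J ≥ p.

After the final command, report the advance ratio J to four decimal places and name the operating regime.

set_propeller: D = 3.306 m, P = 4.169 m (p = P/D = 1.261041); state ← (V=0, rpm=0)
set_airspeed(32.48): V ← 32.48 m/s
set_airspeed(25.65): V ← 25.65 m/s
throttle_to(2927): rpm ← 2927
throttle_to(6441): rpm ← 6441
final state: V = 25.65 m/s, rpm = 6441 → n = rpm/60 = 107.350000 rev/s
J = V / (n·D) = 25.65 / (107.350000 × 3.306) = 0.072274
regime bands: climb J<0.6305 | cruise [0.6305, 1.2610) | windmill J≥1.2610
J = 0.0723 → climb

J = 0.0723, regime = climb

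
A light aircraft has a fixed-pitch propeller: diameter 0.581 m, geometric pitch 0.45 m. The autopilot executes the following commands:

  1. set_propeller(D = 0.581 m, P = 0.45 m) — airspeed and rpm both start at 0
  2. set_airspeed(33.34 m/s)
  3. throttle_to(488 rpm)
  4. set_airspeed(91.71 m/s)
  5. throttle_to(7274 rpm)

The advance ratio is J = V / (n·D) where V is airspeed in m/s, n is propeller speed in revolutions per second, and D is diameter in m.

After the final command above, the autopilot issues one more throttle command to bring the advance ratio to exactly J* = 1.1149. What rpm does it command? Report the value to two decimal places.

set_propeller: D = 0.581 m, P = 0.45 m (p = P/D = 0.774527); state ← (V=0, rpm=0)
set_airspeed(33.34): V ← 33.34 m/s
throttle_to(488): rpm ← 488
set_airspeed(91.71): V ← 91.71 m/s
throttle_to(7274): rpm ← 7274
final state: V = 91.71 m/s, rpm = 7274 → n = rpm/60 = 121.233333 rev/s
target J* = 1.1149; solve J* = V/(n·D) for n: n = V/(J*·D) = 91.71/(1.1149 × 0.581) = 141.580892 rev/s
rpm = 60·n = 8494.853548

rpm = 8494.85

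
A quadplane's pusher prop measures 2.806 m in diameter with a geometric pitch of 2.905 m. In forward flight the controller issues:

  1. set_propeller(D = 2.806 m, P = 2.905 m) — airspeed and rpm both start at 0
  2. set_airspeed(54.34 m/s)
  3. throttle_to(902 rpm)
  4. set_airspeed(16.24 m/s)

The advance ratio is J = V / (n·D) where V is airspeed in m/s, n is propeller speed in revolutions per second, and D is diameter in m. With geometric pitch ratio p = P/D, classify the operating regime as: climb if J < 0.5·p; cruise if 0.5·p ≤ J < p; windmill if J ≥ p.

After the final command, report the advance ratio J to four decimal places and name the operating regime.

J = 0.3850, regime = climb

set_propeller: D = 2.806 m, P = 2.905 m (p = P/D = 1.035282); state ← (V=0, rpm=0)
set_airspeed(54.34): V ← 54.34 m/s
throttle_to(902): rpm ← 902
set_airspeed(16.24): V ← 16.24 m/s
final state: V = 16.24 m/s, rpm = 902 → n = rpm/60 = 15.033333 rev/s
J = V / (n·D) = 16.24 / (15.033333 × 2.806) = 0.384984
regime bands: climb J<0.5176 | cruise [0.5176, 1.0353) | windmill J≥1.0353
J = 0.3850 → climb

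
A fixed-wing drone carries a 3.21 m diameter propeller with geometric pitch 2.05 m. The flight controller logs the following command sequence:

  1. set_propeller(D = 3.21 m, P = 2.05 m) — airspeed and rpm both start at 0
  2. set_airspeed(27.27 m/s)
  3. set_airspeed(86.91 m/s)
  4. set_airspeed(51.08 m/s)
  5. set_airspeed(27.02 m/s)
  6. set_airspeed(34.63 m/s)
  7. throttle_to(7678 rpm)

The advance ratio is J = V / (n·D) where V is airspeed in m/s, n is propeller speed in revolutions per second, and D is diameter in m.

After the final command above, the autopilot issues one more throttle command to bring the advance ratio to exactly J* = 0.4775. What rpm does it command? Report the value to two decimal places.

set_propeller: D = 3.21 m, P = 2.05 m (p = P/D = 0.638629); state ← (V=0, rpm=0)
set_airspeed(27.27): V ← 27.27 m/s
set_airspeed(86.91): V ← 86.91 m/s
set_airspeed(51.08): V ← 51.08 m/s
set_airspeed(27.02): V ← 27.02 m/s
set_airspeed(34.63): V ← 34.63 m/s
throttle_to(7678): rpm ← 7678
final state: V = 34.63 m/s, rpm = 7678 → n = rpm/60 = 127.966667 rev/s
target J* = 0.4775; solve J* = V/(n·D) for n: n = V/(J*·D) = 34.63/(0.4775 × 3.21) = 22.593009 rev/s
rpm = 60·n = 1355.580565

rpm = 1355.58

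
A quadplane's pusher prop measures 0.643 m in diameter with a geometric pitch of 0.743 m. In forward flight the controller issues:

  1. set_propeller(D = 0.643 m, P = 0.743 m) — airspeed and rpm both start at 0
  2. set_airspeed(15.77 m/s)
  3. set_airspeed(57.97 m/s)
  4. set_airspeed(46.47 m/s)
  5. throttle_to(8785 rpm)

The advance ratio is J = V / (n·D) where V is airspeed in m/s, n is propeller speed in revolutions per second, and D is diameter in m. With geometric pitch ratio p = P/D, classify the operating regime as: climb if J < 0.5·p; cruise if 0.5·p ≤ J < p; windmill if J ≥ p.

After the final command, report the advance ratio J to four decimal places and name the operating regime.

set_propeller: D = 0.643 m, P = 0.743 m (p = P/D = 1.155521); state ← (V=0, rpm=0)
set_airspeed(15.77): V ← 15.77 m/s
set_airspeed(57.97): V ← 57.97 m/s
set_airspeed(46.47): V ← 46.47 m/s
throttle_to(8785): rpm ← 8785
final state: V = 46.47 m/s, rpm = 8785 → n = rpm/60 = 146.416667 rev/s
J = V / (n·D) = 46.47 / (146.416667 × 0.643) = 0.493595
regime bands: climb J<0.5778 | cruise [0.5778, 1.1555) | windmill J≥1.1555
J = 0.4936 → climb

J = 0.4936, regime = climb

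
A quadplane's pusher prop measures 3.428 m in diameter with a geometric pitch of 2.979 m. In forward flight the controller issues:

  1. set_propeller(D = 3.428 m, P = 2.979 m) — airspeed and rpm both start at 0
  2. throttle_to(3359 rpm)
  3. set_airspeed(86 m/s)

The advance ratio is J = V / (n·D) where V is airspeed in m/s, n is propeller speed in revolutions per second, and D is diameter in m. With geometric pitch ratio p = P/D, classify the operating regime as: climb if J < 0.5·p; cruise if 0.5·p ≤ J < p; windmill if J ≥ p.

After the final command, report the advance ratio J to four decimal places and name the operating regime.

J = 0.4481, regime = cruise

set_propeller: D = 3.428 m, P = 2.979 m (p = P/D = 0.869020); state ← (V=0, rpm=0)
throttle_to(3359): rpm ← 3359
set_airspeed(86): V ← 86 m/s
final state: V = 86 m/s, rpm = 3359 → n = rpm/60 = 55.983333 rev/s
J = V / (n·D) = 86 / (55.983333 × 3.428) = 0.448125
regime bands: climb J<0.4345 | cruise [0.4345, 0.8690) | windmill J≥0.8690
J = 0.4481 → cruise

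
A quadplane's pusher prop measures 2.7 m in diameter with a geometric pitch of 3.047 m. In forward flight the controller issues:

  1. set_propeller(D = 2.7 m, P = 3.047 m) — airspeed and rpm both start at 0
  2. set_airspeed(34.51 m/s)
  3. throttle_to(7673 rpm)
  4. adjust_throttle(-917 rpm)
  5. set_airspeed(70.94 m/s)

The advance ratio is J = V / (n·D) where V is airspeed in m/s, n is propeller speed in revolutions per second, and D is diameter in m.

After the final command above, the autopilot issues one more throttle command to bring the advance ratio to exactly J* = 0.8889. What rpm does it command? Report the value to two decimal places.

set_propeller: D = 2.7 m, P = 3.047 m (p = P/D = 1.128519); state ← (V=0, rpm=0)
set_airspeed(34.51): V ← 34.51 m/s
throttle_to(7673): rpm ← 7673
adjust_throttle(-917): rpm ← 7673 -917 = 6756
set_airspeed(70.94): V ← 70.94 m/s
final state: V = 70.94 m/s, rpm = 6756 → n = rpm/60 = 112.600000 rev/s
target J* = 0.8889; solve J* = V/(n·D) for n: n = V/(J*·D) = 70.94/(0.8889 × 2.7) = 29.557964 rev/s
rpm = 60·n = 1773.477832

rpm = 1773.48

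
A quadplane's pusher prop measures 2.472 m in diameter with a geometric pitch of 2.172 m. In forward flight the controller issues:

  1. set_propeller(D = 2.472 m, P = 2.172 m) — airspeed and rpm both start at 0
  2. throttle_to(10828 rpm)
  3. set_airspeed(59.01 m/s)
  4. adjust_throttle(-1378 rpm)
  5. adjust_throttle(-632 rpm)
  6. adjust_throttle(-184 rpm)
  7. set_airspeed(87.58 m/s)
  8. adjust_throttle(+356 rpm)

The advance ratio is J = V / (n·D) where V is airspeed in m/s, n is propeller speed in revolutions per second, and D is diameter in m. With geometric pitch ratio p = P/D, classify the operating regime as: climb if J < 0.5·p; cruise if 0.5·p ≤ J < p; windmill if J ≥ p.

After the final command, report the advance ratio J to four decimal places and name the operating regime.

J = 0.2365, regime = climb

set_propeller: D = 2.472 m, P = 2.172 m (p = P/D = 0.878641); state ← (V=0, rpm=0)
throttle_to(10828): rpm ← 10828
set_airspeed(59.01): V ← 59.01 m/s
adjust_throttle(-1378): rpm ← 10828 -1378 = 9450
adjust_throttle(-632): rpm ← 9450 -632 = 8818
adjust_throttle(-184): rpm ← 8818 -184 = 8634
set_airspeed(87.58): V ← 87.58 m/s
adjust_throttle(+356): rpm ← 8634 +356 = 8990
final state: V = 87.58 m/s, rpm = 8990 → n = rpm/60 = 149.833333 rev/s
J = V / (n·D) = 87.58 / (149.833333 × 2.472) = 0.236455
regime bands: climb J<0.4393 | cruise [0.4393, 0.8786) | windmill J≥0.8786
J = 0.2365 → climb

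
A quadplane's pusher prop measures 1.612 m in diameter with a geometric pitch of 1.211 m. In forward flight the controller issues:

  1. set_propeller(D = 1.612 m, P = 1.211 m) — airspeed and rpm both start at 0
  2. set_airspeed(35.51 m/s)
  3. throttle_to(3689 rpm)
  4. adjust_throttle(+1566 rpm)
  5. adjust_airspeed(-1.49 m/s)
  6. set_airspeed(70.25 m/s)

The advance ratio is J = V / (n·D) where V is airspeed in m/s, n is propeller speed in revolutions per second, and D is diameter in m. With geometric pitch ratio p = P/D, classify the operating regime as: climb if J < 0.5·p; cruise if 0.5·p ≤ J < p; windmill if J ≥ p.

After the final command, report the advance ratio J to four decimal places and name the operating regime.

set_propeller: D = 1.612 m, P = 1.211 m (p = P/D = 0.751241); state ← (V=0, rpm=0)
set_airspeed(35.51): V ← 35.51 m/s
throttle_to(3689): rpm ← 3689
adjust_throttle(+1566): rpm ← 3689 +1566 = 5255
adjust_airspeed(-1.49): V ← 35.51 -1.49 = 34.02 m/s
set_airspeed(70.25): V ← 70.25 m/s
final state: V = 70.25 m/s, rpm = 5255 → n = rpm/60 = 87.583333 rev/s
J = V / (n·D) = 70.25 / (87.583333 × 1.612) = 0.497576
regime bands: climb J<0.3756 | cruise [0.3756, 0.7512) | windmill J≥0.7512
J = 0.4976 → cruise

J = 0.4976, regime = cruise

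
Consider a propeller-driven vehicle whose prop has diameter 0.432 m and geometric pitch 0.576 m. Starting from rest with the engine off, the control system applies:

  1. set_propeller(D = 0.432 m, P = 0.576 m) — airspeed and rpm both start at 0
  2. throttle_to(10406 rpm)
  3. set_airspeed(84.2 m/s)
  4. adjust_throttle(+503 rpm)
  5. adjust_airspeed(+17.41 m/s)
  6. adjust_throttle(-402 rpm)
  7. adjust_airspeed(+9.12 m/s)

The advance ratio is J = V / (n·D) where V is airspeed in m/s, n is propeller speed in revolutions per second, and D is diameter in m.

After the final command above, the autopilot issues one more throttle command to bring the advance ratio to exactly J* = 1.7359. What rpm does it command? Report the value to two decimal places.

rpm = 8859.48

set_propeller: D = 0.432 m, P = 0.576 m (p = P/D = 1.333333); state ← (V=0, rpm=0)
throttle_to(10406): rpm ← 10406
set_airspeed(84.2): V ← 84.2 m/s
adjust_throttle(+503): rpm ← 10406 +503 = 10909
adjust_airspeed(+17.41): V ← 84.2 +17.41 = 101.61 m/s
adjust_throttle(-402): rpm ← 10909 -402 = 10507
adjust_airspeed(+9.12): V ← 101.61 +9.12 = 110.73 m/s
final state: V = 110.73 m/s, rpm = 10507 → n = rpm/60 = 175.116667 rev/s
target J* = 1.7359; solve J* = V/(n·D) for n: n = V/(J*·D) = 110.73/(1.7359 × 0.432) = 147.657955 rev/s
rpm = 60·n = 8859.477312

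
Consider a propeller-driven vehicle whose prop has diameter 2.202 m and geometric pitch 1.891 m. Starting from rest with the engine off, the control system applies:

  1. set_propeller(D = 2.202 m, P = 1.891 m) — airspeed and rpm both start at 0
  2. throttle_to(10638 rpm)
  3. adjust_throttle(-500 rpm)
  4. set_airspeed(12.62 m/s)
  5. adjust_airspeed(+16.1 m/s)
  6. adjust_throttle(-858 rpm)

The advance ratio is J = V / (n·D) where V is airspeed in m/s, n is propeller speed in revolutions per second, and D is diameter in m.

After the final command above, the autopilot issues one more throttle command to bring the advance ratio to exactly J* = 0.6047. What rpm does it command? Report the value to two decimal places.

rpm = 1294.13

set_propeller: D = 2.202 m, P = 1.891 m (p = P/D = 0.858765); state ← (V=0, rpm=0)
throttle_to(10638): rpm ← 10638
adjust_throttle(-500): rpm ← 10638 -500 = 10138
set_airspeed(12.62): V ← 12.62 m/s
adjust_airspeed(+16.1): V ← 12.62 +16.1 = 28.72 m/s
adjust_throttle(-858): rpm ← 10138 -858 = 9280
final state: V = 28.72 m/s, rpm = 9280 → n = rpm/60 = 154.666667 rev/s
target J* = 0.6047; solve J* = V/(n·D) for n: n = V/(J*·D) = 28.72/(0.6047 × 2.202) = 21.568858 rev/s
rpm = 60·n = 1294.131483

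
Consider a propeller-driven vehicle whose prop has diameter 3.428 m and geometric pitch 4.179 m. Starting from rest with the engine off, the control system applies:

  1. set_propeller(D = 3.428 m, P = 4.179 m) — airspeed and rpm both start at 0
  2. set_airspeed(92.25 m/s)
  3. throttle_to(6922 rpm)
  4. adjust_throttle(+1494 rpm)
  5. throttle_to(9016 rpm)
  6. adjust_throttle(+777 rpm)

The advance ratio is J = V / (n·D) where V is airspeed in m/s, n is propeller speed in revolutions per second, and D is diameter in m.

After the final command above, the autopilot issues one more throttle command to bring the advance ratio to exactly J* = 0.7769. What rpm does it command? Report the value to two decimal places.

set_propeller: D = 3.428 m, P = 4.179 m (p = P/D = 1.219078); state ← (V=0, rpm=0)
set_airspeed(92.25): V ← 92.25 m/s
throttle_to(6922): rpm ← 6922
adjust_throttle(+1494): rpm ← 6922 +1494 = 8416
throttle_to(9016): rpm ← 9016
adjust_throttle(+777): rpm ← 9016 +777 = 9793
final state: V = 92.25 m/s, rpm = 9793 → n = rpm/60 = 163.216667 rev/s
target J* = 0.7769; solve J* = V/(n·D) for n: n = V/(J*·D) = 92.25/(0.7769 × 3.428) = 34.638609 rev/s
rpm = 60·n = 2078.316524

rpm = 2078.32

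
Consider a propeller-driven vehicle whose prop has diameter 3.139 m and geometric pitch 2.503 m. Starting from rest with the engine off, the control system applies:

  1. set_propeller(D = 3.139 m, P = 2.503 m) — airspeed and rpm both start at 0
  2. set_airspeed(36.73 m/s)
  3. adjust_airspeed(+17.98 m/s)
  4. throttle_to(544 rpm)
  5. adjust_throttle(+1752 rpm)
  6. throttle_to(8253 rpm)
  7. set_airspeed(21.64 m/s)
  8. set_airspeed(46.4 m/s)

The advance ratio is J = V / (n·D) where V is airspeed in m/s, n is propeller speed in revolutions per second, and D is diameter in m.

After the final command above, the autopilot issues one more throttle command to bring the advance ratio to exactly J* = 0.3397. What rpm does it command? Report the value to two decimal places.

rpm = 2610.85

set_propeller: D = 3.139 m, P = 2.503 m (p = P/D = 0.797388); state ← (V=0, rpm=0)
set_airspeed(36.73): V ← 36.73 m/s
adjust_airspeed(+17.98): V ← 36.73 +17.98 = 54.71 m/s
throttle_to(544): rpm ← 544
adjust_throttle(+1752): rpm ← 544 +1752 = 2296
throttle_to(8253): rpm ← 8253
set_airspeed(21.64): V ← 21.64 m/s
set_airspeed(46.4): V ← 46.4 m/s
final state: V = 46.4 m/s, rpm = 8253 → n = rpm/60 = 137.550000 rev/s
target J* = 0.3397; solve J* = V/(n·D) for n: n = V/(J*·D) = 46.4/(0.3397 × 3.139) = 43.514211 rev/s
rpm = 60·n = 2610.852688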